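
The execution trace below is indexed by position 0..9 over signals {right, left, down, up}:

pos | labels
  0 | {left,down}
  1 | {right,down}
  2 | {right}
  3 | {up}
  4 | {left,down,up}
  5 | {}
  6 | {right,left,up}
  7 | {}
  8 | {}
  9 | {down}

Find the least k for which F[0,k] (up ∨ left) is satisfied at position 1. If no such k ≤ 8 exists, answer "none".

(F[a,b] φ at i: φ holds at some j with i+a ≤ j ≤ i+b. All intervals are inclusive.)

Scan j = 1,2,… for (up ∨ left):
  j=1: fails
  j=2: fails
  j=3: holds
First hit at j=3, so smallest k = 3-1 = 2.

2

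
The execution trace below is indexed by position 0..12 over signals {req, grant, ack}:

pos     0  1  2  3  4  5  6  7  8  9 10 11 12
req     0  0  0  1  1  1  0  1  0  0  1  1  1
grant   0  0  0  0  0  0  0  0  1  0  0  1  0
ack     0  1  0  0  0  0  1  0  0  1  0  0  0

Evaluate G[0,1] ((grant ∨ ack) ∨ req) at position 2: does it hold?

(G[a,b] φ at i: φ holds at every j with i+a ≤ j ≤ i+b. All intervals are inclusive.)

Check ((grant ∨ ack) ∨ req) at every j in [2,3]:
  j=2: false
  j=3: true
Fails at j=2 → formula fails.

False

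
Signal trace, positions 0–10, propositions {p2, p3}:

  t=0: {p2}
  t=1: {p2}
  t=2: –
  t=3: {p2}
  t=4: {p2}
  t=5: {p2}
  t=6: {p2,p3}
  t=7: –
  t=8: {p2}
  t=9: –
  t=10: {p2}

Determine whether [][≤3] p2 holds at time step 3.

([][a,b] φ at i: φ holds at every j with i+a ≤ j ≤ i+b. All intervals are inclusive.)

Check p2 at every j in [3,6]:
  j=3: true
  j=4: true
  j=5: true
  j=6: true
All positions satisfy it → formula holds.

Yes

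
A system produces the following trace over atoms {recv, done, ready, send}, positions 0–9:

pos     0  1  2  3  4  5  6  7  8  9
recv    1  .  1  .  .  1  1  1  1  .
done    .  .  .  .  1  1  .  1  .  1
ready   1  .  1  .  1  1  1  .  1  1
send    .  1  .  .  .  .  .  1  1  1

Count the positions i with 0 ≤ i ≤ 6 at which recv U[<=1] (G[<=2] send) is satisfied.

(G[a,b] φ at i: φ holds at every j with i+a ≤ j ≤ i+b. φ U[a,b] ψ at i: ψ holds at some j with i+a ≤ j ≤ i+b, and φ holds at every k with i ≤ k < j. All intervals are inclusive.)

Evaluate at each i in [0,6]:
  i=0: ✗ (no rhs in [0,1])
  i=1: ✗ (no rhs in [1,2])
  i=2: ✗ (no rhs in [2,3])
  i=3: ✗ (no rhs in [3,4])
  i=4: ✗ (no rhs in [4,5])
  i=5: ✗ (no rhs in [5,6])
  i=6: ✓ (rhs at j=7; lhs holds on [6,6])
Positions where it holds: {6} → 1.

1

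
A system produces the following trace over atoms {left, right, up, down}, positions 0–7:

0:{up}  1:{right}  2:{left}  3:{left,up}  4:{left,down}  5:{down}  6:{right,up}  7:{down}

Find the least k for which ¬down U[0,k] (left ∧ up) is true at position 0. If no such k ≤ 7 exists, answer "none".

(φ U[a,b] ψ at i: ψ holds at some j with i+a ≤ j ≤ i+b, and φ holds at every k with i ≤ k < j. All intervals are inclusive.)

3

Need earliest j ≥ 0 with (left ∧ up), and ¬down at every k in [0,j-1].
  j=0: rhs fails.
  j=1: rhs fails.
  j=2: rhs fails.
  j=3: rhs holds; lhs holds on [0,2]. k = 3.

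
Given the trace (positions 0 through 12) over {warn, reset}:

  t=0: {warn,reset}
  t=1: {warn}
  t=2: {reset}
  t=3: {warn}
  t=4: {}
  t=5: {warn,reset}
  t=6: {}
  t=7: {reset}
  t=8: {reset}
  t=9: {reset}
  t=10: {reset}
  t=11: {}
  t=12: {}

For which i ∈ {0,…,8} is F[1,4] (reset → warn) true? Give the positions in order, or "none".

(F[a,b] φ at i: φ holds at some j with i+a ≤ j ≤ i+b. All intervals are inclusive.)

Evaluate at each i in [0,8]:
  i=0: ✓ (witness j=1)
  i=1: ✓ (witness j=3)
  i=2: ✓ (witness j=3)
  i=3: ✓ (witness j=4)
  i=4: ✓ (witness j=5)
  i=5: ✓ (witness j=6)
  i=6: ✗ (none in [7,10])
  i=7: ✓ (witness j=11)
  i=8: ✓ (witness j=11)

0, 1, 2, 3, 4, 5, 7, 8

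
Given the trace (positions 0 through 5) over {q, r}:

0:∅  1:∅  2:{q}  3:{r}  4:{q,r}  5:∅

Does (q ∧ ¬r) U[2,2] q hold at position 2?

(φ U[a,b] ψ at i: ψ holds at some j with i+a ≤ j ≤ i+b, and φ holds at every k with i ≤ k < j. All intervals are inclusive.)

Does not hold

Need some j in [4,4] with q, and (q ∧ ¬r) at every k in [2,j-1].
  j=4: q holds, but (q ∧ ¬r) fails at k=3 → not this j.
No j in the window works → until fails.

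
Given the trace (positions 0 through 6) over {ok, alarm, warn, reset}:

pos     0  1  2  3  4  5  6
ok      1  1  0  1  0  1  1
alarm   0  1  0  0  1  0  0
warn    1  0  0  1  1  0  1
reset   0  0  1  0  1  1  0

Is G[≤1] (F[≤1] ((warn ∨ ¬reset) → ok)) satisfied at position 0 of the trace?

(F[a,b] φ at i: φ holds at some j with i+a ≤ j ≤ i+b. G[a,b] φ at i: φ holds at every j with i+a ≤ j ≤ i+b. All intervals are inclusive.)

Holds

Check F[≤1] ((warn ∨ ¬reset) → ok) at every j in [0,1]:
  j=0: holds (witness at 0)
  j=1: holds (witness at 1)
All positions satisfy it → formula holds.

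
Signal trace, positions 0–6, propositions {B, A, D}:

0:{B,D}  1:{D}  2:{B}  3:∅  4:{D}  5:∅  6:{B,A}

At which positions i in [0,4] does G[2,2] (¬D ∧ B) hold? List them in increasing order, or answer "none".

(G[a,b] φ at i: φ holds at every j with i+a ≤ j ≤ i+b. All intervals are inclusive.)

Evaluate at each i in [0,4]:
  i=0: ✓ (all of [2,2])
  i=1: ✗ (fails at j=3)
  i=2: ✗ (fails at j=4)
  i=3: ✗ (fails at j=5)
  i=4: ✓ (all of [6,6])

0, 4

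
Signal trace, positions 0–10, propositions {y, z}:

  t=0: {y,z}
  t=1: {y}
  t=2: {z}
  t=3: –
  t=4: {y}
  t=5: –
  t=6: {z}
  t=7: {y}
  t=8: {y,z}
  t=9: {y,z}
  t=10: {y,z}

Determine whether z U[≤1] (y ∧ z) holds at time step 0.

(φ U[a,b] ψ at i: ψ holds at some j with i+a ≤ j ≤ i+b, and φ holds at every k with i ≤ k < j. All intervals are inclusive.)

Need some j in [0,1] with (y ∧ z), and z at every k in [0,j-1].
  j=0: (y ∧ z) holds; no prefix to check → satisfied.

Yes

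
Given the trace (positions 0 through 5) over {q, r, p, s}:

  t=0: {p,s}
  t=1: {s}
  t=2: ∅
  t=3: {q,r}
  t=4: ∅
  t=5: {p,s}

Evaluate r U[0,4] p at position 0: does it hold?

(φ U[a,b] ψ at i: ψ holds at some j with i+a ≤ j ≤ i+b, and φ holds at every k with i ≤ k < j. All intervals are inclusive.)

Need some j in [0,4] with p, and r at every k in [0,j-1].
  j=0: p holds; no prefix to check → satisfied.

True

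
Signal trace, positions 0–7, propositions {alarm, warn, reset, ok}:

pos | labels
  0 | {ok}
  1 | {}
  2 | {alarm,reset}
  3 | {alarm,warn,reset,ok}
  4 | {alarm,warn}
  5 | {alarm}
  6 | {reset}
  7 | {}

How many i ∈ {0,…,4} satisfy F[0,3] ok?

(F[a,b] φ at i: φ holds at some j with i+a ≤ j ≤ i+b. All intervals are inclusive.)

Evaluate at each i in [0,4]:
  i=0: ✓ (witness j=0)
  i=1: ✓ (witness j=3)
  i=2: ✓ (witness j=3)
  i=3: ✓ (witness j=3)
  i=4: ✗ (none in [4,7])
Positions where it holds: {0, 1, 2, 3} → 4.

4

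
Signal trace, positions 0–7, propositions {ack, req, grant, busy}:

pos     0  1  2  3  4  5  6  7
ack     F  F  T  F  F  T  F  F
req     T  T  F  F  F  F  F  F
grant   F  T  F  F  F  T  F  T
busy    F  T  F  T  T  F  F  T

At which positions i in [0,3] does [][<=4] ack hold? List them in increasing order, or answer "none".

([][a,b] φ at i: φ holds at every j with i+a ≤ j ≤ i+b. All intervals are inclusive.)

Evaluate at each i in [0,3]:
  i=0: ✗ (fails at j=0)
  i=1: ✗ (fails at j=1)
  i=2: ✗ (fails at j=3)
  i=3: ✗ (fails at j=3)

none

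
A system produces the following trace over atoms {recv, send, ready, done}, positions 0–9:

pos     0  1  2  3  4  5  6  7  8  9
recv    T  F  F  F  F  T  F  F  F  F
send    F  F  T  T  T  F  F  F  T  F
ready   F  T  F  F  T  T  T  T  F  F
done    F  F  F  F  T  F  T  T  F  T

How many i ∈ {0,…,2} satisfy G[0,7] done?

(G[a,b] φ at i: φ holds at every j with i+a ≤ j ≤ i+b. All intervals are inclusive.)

0

Evaluate at each i in [0,2]:
  i=0: ✗ (fails at j=0)
  i=1: ✗ (fails at j=1)
  i=2: ✗ (fails at j=2)
Positions where it holds: {} → 0.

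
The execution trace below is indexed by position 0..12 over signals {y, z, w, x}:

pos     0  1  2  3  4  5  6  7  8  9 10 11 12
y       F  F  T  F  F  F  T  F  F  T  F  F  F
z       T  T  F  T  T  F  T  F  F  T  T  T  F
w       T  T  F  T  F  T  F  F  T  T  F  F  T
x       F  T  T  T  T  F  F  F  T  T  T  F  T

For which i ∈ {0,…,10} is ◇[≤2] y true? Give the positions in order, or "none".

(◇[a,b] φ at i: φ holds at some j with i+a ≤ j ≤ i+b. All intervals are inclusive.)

Evaluate at each i in [0,10]:
  i=0: ✓ (witness j=2)
  i=1: ✓ (witness j=2)
  i=2: ✓ (witness j=2)
  i=3: ✗ (none in [3,5])
  i=4: ✓ (witness j=6)
  i=5: ✓ (witness j=6)
  i=6: ✓ (witness j=6)
  i=7: ✓ (witness j=9)
  i=8: ✓ (witness j=9)
  i=9: ✓ (witness j=9)
  i=10: ✗ (none in [10,12])

0, 1, 2, 4, 5, 6, 7, 8, 9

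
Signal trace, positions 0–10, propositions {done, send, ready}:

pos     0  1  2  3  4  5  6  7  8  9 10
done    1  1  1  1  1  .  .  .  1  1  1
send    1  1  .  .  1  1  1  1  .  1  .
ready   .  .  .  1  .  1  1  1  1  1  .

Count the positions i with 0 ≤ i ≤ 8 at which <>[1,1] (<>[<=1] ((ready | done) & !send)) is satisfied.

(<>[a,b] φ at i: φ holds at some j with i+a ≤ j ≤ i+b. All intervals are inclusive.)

Evaluate at each i in [0,8]:
  i=0: ✓ (witness j=1)
  i=1: ✓ (witness j=2)
  i=2: ✓ (witness j=3)
  i=3: ✗ (none in [4,4])
  i=4: ✗ (none in [5,5])
  i=5: ✗ (none in [6,6])
  i=6: ✓ (witness j=7)
  i=7: ✓ (witness j=8)
  i=8: ✓ (witness j=9)
Positions where it holds: {0, 1, 2, 6, 7, 8} → 6.

6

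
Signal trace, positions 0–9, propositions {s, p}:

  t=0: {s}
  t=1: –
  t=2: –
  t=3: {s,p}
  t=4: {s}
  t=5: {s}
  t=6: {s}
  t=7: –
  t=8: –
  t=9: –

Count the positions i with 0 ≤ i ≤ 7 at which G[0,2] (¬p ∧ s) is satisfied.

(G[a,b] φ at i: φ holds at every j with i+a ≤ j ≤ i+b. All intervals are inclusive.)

1

Evaluate at each i in [0,7]:
  i=0: ✗ (fails at j=1)
  i=1: ✗ (fails at j=1)
  i=2: ✗ (fails at j=2)
  i=3: ✗ (fails at j=3)
  i=4: ✓ (all of [4,6])
  i=5: ✗ (fails at j=7)
  i=6: ✗ (fails at j=7)
  i=7: ✗ (fails at j=7)
Positions where it holds: {4} → 1.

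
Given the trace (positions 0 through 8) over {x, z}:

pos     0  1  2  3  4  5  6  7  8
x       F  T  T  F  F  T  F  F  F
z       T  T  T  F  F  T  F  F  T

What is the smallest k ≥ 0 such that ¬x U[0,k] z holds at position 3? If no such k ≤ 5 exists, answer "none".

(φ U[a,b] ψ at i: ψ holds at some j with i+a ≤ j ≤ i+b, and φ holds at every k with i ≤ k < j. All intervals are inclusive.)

Need earliest j ≥ 3 with z, and ¬x at every k in [3,j-1].
  j=3: rhs fails.
  j=4: rhs fails.
  j=5: rhs holds; lhs holds on [3,4]. k = 2.

2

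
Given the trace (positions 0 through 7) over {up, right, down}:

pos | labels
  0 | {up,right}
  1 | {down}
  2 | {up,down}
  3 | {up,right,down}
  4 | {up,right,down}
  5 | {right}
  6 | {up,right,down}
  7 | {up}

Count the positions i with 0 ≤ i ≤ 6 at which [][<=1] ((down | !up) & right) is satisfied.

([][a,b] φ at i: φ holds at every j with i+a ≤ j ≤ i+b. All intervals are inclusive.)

3

Evaluate at each i in [0,6]:
  i=0: ✗ (fails at j=0)
  i=1: ✗ (fails at j=1)
  i=2: ✗ (fails at j=2)
  i=3: ✓ (all of [3,4])
  i=4: ✓ (all of [4,5])
  i=5: ✓ (all of [5,6])
  i=6: ✗ (fails at j=7)
Positions where it holds: {3, 4, 5} → 3.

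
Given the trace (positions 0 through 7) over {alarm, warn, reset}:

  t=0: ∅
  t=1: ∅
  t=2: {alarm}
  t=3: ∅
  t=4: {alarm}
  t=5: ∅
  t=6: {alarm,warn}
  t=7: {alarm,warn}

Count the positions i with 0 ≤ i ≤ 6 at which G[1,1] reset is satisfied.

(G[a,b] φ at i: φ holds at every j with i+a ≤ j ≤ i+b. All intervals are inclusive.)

0

Evaluate at each i in [0,6]:
  i=0: ✗ (fails at j=1)
  i=1: ✗ (fails at j=2)
  i=2: ✗ (fails at j=3)
  i=3: ✗ (fails at j=4)
  i=4: ✗ (fails at j=5)
  i=5: ✗ (fails at j=6)
  i=6: ✗ (fails at j=7)
Positions where it holds: {} → 0.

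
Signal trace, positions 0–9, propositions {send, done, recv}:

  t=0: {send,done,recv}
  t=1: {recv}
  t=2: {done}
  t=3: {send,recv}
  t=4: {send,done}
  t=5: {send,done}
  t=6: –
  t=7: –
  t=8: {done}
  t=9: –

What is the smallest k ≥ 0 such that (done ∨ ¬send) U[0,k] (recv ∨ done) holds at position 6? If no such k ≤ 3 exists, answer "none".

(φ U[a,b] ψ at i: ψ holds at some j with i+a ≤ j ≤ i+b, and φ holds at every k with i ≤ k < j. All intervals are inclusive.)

Need earliest j ≥ 6 with (recv ∨ done), and (done ∨ ¬send) at every k in [6,j-1].
  j=6: rhs fails.
  j=7: rhs fails.
  j=8: rhs holds; lhs holds on [6,7]. k = 2.

2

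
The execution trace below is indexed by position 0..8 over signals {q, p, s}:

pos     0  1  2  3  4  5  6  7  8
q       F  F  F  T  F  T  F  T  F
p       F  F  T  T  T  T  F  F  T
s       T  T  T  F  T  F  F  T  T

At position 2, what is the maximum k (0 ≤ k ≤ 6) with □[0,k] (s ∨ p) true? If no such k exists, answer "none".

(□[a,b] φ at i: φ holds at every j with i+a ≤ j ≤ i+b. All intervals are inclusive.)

(s ∨ p) must hold from j=2 onward; find where it first fails.
  j=2: holds
  j=3: holds
  j=4: holds
  j=5: holds
  j=6: fails
Holds on [2,5], so largest k = 3.

3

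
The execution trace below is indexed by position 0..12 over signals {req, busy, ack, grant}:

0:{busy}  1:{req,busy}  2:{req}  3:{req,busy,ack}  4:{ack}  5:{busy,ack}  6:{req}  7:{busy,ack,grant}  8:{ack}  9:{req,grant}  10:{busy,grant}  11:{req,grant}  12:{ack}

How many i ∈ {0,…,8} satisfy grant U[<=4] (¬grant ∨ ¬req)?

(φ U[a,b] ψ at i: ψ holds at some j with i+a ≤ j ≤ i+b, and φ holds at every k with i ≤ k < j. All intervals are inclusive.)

9

Evaluate at each i in [0,8]:
  i=0: ✓ (rhs at j=0)
  i=1: ✓ (rhs at j=1)
  i=2: ✓ (rhs at j=2)
  i=3: ✓ (rhs at j=3)
  i=4: ✓ (rhs at j=4)
  i=5: ✓ (rhs at j=5)
  i=6: ✓ (rhs at j=6)
  i=7: ✓ (rhs at j=7)
  i=8: ✓ (rhs at j=8)
Positions where it holds: {0, 1, 2, 3, 4, 5, 6, 7, 8} → 9.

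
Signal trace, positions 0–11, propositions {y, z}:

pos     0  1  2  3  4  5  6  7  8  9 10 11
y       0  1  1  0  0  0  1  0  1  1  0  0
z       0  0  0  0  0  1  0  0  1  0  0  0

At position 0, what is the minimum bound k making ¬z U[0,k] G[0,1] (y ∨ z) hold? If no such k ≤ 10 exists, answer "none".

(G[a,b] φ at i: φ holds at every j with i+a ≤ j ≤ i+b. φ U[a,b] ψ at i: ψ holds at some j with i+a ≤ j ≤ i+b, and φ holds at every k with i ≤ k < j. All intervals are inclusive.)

1

Need earliest j ≥ 0 with G[0,1] (y ∨ z), and ¬z at every k in [0,j-1].
  j=0: rhs fails.
  j=1: rhs holds; lhs holds on [0,0]. k = 1.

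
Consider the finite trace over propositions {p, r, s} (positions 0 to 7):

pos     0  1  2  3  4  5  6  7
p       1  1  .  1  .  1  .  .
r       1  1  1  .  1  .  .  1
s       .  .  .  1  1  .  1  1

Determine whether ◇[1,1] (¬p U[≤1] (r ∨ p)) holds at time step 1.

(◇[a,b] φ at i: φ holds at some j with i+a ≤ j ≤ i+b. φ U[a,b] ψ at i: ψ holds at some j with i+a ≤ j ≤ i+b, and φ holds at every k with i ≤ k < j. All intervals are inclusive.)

Check (¬p U[≤1] (r ∨ p)) at each j in [2,2]:
  j=2: holds
Found at j=2 → formula holds.

True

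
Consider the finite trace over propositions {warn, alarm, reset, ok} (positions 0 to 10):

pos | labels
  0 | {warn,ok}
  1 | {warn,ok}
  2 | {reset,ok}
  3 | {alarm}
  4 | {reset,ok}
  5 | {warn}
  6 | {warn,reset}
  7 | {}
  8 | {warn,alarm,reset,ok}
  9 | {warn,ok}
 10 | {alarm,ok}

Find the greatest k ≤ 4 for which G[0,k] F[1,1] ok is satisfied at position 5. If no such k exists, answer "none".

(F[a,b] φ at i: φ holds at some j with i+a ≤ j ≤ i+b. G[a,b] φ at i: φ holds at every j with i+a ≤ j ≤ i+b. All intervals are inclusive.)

F[1,1] ok must hold from j=5 onward; find where it first fails.
  j=5: fails → no k works.

none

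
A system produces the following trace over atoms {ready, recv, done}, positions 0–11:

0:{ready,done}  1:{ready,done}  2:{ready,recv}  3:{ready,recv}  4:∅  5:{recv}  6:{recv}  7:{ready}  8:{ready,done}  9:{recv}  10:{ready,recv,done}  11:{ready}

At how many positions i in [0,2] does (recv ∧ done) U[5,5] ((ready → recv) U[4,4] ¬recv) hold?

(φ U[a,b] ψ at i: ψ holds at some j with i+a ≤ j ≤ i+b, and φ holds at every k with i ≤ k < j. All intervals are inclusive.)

0

Evaluate at each i in [0,2]:
  i=0: ✗ (no rhs in [5,5])
  i=1: ✗ (no rhs in [6,6])
  i=2: ✗ (no rhs in [7,7])
Positions where it holds: {} → 0.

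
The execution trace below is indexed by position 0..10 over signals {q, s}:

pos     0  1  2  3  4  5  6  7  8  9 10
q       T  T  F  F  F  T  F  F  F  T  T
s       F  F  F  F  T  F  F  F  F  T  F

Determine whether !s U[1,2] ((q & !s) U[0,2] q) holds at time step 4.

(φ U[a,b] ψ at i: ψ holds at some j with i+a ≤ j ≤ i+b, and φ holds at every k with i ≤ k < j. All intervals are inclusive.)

Need some j in [5,6] with ((q & !s) U[0,2] q), and !s at every k in [4,j-1].
  j=5: ((q & !s) U[0,2] q) holds, but !s fails at k=4 → not this j.
  j=6: ((q & !s) U[0,2] q) — fails.
No j in the window works → until fails.

Does not hold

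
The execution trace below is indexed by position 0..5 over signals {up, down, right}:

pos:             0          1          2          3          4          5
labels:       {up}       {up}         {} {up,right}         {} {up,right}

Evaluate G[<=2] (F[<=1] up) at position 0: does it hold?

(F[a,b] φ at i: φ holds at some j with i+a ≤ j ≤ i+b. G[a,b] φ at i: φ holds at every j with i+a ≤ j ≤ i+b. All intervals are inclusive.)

Holds

Check F[<=1] up at every j in [0,2]:
  j=0: holds (witness at 0)
  j=1: holds (witness at 1)
  j=2: holds (witness at 3)
All positions satisfy it → formula holds.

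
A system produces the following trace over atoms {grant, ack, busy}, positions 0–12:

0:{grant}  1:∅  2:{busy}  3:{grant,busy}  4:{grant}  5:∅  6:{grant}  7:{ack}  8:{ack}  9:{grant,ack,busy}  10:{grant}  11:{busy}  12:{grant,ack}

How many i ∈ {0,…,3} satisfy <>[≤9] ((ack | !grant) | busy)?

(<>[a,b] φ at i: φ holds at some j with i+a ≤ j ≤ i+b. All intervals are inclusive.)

4

Evaluate at each i in [0,3]:
  i=0: ✓ (witness j=1)
  i=1: ✓ (witness j=1)
  i=2: ✓ (witness j=2)
  i=3: ✓ (witness j=3)
Positions where it holds: {0, 1, 2, 3} → 4.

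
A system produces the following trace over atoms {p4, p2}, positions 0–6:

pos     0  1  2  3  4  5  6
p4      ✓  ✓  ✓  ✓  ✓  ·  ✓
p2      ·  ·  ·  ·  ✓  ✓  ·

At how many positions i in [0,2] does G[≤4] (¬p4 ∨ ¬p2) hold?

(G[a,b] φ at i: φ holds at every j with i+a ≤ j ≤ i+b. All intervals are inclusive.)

Evaluate at each i in [0,2]:
  i=0: ✗ (fails at j=4)
  i=1: ✗ (fails at j=4)
  i=2: ✗ (fails at j=4)
Positions where it holds: {} → 0.

0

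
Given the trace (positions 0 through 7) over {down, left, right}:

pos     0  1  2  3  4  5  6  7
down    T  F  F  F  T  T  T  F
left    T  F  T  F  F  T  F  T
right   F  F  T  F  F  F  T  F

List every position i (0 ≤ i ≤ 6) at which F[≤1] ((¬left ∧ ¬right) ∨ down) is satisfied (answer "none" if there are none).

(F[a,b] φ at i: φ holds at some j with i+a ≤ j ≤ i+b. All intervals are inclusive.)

0, 1, 2, 3, 4, 5, 6

Evaluate at each i in [0,6]:
  i=0: ✓ (witness j=0)
  i=1: ✓ (witness j=1)
  i=2: ✓ (witness j=3)
  i=3: ✓ (witness j=3)
  i=4: ✓ (witness j=4)
  i=5: ✓ (witness j=5)
  i=6: ✓ (witness j=6)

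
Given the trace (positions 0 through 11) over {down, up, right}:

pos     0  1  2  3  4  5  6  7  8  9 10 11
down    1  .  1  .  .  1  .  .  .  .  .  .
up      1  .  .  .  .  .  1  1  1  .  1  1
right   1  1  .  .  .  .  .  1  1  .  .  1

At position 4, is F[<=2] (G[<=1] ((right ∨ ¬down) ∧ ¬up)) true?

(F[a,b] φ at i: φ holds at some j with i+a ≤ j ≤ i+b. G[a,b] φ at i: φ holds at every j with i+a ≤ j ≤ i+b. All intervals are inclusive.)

Check G[<=1] ((right ∨ ¬down) ∧ ¬up) at each j in [4,6]:
  j=4: fails at 5
  j=5: fails at 5
  j=6: fails at 6
No position in the window satisfies it → formula fails.

No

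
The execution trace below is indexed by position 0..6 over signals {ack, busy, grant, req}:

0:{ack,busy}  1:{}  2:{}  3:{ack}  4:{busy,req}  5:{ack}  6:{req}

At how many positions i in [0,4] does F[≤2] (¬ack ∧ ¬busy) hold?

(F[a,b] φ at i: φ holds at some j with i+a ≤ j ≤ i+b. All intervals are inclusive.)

Evaluate at each i in [0,4]:
  i=0: ✓ (witness j=1)
  i=1: ✓ (witness j=1)
  i=2: ✓ (witness j=2)
  i=3: ✗ (none in [3,5])
  i=4: ✓ (witness j=6)
Positions where it holds: {0, 1, 2, 4} → 4.

4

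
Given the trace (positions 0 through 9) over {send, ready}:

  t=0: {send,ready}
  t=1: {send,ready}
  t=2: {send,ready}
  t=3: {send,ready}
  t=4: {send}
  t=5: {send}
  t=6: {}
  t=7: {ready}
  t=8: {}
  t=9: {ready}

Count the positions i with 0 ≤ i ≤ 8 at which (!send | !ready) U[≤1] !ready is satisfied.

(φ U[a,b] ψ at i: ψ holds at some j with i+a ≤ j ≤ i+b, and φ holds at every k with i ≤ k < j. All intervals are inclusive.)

5

Evaluate at each i in [0,8]:
  i=0: ✗ (no rhs in [0,1])
  i=1: ✗ (no rhs in [1,2])
  i=2: ✗ (no rhs in [2,3])
  i=3: ✗ (lhs fails at k=3 before rhs at j=4)
  i=4: ✓ (rhs at j=4)
  i=5: ✓ (rhs at j=5)
  i=6: ✓ (rhs at j=6)
  i=7: ✓ (rhs at j=8; lhs holds on [7,7])
  i=8: ✓ (rhs at j=8)
Positions where it holds: {4, 5, 6, 7, 8} → 5.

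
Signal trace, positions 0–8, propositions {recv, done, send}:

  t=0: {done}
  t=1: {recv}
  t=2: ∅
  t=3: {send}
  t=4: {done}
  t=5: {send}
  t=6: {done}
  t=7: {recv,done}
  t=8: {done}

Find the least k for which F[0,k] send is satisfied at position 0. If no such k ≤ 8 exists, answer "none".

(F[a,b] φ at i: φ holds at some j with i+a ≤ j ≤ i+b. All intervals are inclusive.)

Scan j = 0,1,… for send:
  j=0: fails
  j=1: fails
  j=2: fails
  j=3: holds
First hit at j=3, so smallest k = 3-0 = 3.

3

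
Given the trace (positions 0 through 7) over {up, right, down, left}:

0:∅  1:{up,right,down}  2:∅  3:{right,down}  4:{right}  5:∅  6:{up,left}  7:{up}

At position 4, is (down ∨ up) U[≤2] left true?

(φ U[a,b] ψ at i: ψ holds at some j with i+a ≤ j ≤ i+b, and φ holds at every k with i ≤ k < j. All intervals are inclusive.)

Need some j in [4,6] with left, and (down ∨ up) at every k in [4,j-1].
  j=4: left false.
  j=5: left false.
  j=6: left holds, but (down ∨ up) fails at k=4 → not this j.
No j in the window works → until fails.

No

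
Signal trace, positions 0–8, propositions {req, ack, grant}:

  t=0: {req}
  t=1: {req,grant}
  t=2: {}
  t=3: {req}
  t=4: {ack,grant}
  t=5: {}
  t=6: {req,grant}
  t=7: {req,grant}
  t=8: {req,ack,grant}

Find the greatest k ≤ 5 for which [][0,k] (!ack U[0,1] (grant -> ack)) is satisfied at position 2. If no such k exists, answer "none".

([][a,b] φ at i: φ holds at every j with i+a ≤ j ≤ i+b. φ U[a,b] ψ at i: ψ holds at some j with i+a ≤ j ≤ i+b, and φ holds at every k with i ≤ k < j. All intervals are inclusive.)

(!ack U[0,1] (grant -> ack)) must hold from j=2 onward; find where it first fails.
  j=2: holds
  j=3: holds
  j=4: holds
  j=5: holds
  j=6: fails
Holds on [2,5], so largest k = 3.

3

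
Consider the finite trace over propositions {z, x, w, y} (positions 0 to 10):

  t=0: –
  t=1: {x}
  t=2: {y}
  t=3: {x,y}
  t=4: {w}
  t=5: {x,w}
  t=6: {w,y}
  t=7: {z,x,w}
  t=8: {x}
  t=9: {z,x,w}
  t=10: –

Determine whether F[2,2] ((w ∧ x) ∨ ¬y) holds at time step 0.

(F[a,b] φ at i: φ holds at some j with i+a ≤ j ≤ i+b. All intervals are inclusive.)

Check ((w ∧ x) ∨ ¬y) at each j in [2,2]:
  j=2: false
No position in the window satisfies it → formula fails.

Does not hold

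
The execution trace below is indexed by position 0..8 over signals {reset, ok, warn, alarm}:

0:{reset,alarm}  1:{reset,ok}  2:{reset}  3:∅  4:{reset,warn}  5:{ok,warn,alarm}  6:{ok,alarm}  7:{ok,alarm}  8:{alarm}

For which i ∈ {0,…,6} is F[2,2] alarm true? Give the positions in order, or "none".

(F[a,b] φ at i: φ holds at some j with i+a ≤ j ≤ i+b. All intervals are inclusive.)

Evaluate at each i in [0,6]:
  i=0: ✗ (none in [2,2])
  i=1: ✗ (none in [3,3])
  i=2: ✗ (none in [4,4])
  i=3: ✓ (witness j=5)
  i=4: ✓ (witness j=6)
  i=5: ✓ (witness j=7)
  i=6: ✓ (witness j=8)

3, 4, 5, 6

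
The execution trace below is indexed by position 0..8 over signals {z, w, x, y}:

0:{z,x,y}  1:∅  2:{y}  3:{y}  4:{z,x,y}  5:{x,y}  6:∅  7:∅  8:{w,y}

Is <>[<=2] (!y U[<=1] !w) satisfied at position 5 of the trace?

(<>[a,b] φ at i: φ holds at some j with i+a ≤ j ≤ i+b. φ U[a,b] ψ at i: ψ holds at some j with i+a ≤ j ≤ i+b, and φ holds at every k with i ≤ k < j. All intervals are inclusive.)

Check (!y U[<=1] !w) at each j in [5,7]:
  j=5: holds
  j=6: holds
  j=7: holds
Found at j=5 → formula holds.

Holds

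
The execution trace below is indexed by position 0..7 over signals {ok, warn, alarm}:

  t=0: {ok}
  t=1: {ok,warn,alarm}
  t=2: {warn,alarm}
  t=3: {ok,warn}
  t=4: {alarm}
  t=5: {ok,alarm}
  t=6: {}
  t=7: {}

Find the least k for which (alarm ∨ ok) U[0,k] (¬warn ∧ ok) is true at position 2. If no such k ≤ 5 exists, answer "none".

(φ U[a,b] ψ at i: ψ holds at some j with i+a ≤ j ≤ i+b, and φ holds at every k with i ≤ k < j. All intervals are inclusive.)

3

Need earliest j ≥ 2 with (¬warn ∧ ok), and (alarm ∨ ok) at every k in [2,j-1].
  j=2: rhs fails.
  j=3: rhs fails.
  j=4: rhs fails.
  j=5: rhs holds; lhs holds on [2,4]. k = 3.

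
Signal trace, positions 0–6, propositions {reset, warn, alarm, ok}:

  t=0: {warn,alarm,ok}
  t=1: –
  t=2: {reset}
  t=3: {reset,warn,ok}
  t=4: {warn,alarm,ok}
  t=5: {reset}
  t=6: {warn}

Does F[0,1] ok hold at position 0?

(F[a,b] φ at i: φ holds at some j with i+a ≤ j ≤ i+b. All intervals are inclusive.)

Yes

Check ok at each j in [0,1]:
  j=0: true
  j=1: false
Found at j=0 → formula holds.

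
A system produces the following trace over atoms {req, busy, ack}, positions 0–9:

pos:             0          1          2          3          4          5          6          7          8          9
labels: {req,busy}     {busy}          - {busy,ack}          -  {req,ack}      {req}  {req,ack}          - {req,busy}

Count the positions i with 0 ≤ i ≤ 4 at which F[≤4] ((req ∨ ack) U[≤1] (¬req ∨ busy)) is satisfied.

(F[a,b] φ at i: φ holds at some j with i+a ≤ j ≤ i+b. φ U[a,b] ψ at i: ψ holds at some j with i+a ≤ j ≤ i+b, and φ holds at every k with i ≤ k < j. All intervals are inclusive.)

5

Evaluate at each i in [0,4]:
  i=0: ✓ (witness j=0)
  i=1: ✓ (witness j=1)
  i=2: ✓ (witness j=2)
  i=3: ✓ (witness j=3)
  i=4: ✓ (witness j=4)
Positions where it holds: {0, 1, 2, 3, 4} → 5.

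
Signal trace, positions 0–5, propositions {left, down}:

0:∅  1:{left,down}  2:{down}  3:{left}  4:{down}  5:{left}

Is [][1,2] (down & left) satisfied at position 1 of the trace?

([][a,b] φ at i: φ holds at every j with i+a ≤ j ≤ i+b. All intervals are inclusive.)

No

Check (down & left) at every j in [2,3]:
  j=2: false
  j=3: false
Fails at j=2 → formula fails.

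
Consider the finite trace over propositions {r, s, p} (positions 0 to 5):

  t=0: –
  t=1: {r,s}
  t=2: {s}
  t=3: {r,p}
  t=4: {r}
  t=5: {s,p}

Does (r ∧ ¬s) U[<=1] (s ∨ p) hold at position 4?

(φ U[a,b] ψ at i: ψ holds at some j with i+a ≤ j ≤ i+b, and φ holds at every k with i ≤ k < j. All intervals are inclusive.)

Yes

Need some j in [4,5] with (s ∨ p), and (r ∧ ¬s) at every k in [4,j-1].
  j=4: (s ∨ p) false.
  j=5: (s ∨ p) holds; (r ∧ ¬s) holds at every k in [4,4] → satisfied.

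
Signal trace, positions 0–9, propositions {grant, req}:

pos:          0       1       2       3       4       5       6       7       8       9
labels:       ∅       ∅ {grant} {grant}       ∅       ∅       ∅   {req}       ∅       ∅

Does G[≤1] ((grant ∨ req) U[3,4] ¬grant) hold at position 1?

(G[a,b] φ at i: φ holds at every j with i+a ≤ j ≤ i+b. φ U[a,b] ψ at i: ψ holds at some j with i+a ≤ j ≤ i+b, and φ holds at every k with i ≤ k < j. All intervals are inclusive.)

No

Check ((grant ∨ req) U[3,4] ¬grant) at every j in [1,2]:
  j=1: fails
  j=2: fails
Fails at j=1 → formula fails.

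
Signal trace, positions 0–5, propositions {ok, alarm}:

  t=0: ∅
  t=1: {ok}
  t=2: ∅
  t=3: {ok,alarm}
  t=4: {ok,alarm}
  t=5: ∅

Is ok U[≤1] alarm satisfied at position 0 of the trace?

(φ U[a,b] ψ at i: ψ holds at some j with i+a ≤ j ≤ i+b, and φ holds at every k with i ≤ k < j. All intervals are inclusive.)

No

Need some j in [0,1] with alarm, and ok at every k in [0,j-1].
  j=0: alarm false.
  j=1: alarm false.
No j in the window works → until fails.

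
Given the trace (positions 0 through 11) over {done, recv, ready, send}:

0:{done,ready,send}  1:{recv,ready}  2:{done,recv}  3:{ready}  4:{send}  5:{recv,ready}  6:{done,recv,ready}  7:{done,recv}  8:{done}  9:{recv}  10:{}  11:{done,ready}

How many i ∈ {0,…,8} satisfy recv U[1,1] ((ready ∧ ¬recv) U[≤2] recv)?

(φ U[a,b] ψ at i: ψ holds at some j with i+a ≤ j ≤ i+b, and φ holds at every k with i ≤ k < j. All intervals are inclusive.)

Evaluate at each i in [0,8]:
  i=0: ✗ (lhs fails at k=0 before rhs at j=1)
  i=1: ✓ (rhs at j=2; lhs holds on [1,1])
  i=2: ✗ (no rhs in [3,3])
  i=3: ✗ (no rhs in [4,4])
  i=4: ✗ (lhs fails at k=4 before rhs at j=5)
  i=5: ✓ (rhs at j=6; lhs holds on [5,5])
  i=6: ✓ (rhs at j=7; lhs holds on [6,6])
  i=7: ✗ (no rhs in [8,8])
  i=8: ✗ (lhs fails at k=8 before rhs at j=9)
Positions where it holds: {1, 5, 6} → 3.

3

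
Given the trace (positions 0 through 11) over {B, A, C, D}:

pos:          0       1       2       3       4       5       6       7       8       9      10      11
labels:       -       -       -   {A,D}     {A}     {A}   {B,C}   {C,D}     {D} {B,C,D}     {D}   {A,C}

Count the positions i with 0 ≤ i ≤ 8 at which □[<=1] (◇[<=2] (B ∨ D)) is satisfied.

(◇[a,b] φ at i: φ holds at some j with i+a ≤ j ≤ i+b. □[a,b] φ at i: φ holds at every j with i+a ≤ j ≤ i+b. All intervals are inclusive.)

Evaluate at each i in [0,8]:
  i=0: ✗ (fails at j=0)
  i=1: ✓ (all of [1,2])
  i=2: ✓ (all of [2,3])
  i=3: ✓ (all of [3,4])
  i=4: ✓ (all of [4,5])
  i=5: ✓ (all of [5,6])
  i=6: ✓ (all of [6,7])
  i=7: ✓ (all of [7,8])
  i=8: ✓ (all of [8,9])
Positions where it holds: {1, 2, 3, 4, 5, 6, 7, 8} → 8.

8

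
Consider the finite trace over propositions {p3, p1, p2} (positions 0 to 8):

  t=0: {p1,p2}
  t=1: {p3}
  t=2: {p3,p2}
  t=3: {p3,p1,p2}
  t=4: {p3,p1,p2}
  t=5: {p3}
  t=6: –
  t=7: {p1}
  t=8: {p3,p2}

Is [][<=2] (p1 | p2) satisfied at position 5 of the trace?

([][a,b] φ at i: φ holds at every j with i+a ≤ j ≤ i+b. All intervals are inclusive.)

No

Check (p1 | p2) at every j in [5,7]:
  j=5: false
  j=6: false
  j=7: true
Fails at j=5 → formula fails.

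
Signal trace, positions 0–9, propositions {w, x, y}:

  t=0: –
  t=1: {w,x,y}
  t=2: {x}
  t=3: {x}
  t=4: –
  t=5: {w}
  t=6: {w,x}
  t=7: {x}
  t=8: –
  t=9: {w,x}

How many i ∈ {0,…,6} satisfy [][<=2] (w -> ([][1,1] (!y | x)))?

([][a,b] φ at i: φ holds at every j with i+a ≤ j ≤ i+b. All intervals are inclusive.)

7

Evaluate at each i in [0,6]:
  i=0: ✓ (all of [0,2])
  i=1: ✓ (all of [1,3])
  i=2: ✓ (all of [2,4])
  i=3: ✓ (all of [3,5])
  i=4: ✓ (all of [4,6])
  i=5: ✓ (all of [5,7])
  i=6: ✓ (all of [6,8])
Positions where it holds: {0, 1, 2, 3, 4, 5, 6} → 7.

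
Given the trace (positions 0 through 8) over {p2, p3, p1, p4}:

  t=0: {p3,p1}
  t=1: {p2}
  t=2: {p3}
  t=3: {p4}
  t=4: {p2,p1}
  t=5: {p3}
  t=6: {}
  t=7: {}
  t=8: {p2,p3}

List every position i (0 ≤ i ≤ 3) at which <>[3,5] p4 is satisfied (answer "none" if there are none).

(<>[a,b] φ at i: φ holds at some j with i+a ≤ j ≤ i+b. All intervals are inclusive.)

0

Evaluate at each i in [0,3]:
  i=0: ✓ (witness j=3)
  i=1: ✗ (none in [4,6])
  i=2: ✗ (none in [5,7])
  i=3: ✗ (none in [6,8])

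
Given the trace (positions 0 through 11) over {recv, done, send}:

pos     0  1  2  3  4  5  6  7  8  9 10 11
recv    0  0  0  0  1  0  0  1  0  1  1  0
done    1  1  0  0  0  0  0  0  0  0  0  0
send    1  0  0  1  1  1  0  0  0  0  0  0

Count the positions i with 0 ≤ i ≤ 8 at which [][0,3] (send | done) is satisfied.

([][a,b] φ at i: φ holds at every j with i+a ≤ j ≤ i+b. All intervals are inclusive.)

0

Evaluate at each i in [0,8]:
  i=0: ✗ (fails at j=2)
  i=1: ✗ (fails at j=2)
  i=2: ✗ (fails at j=2)
  i=3: ✗ (fails at j=6)
  i=4: ✗ (fails at j=6)
  i=5: ✗ (fails at j=6)
  i=6: ✗ (fails at j=6)
  i=7: ✗ (fails at j=7)
  i=8: ✗ (fails at j=8)
Positions where it holds: {} → 0.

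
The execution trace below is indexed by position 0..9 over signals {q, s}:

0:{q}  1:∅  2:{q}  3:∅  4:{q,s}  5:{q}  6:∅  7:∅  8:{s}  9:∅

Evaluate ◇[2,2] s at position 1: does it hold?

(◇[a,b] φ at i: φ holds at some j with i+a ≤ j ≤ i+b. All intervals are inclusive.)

Check s at each j in [3,3]:
  j=3: false
No position in the window satisfies it → formula fails.

No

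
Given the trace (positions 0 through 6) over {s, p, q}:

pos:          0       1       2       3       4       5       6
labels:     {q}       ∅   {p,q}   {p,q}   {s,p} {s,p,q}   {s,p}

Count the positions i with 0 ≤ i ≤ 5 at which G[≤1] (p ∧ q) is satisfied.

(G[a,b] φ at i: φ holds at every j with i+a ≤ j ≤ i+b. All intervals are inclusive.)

1

Evaluate at each i in [0,5]:
  i=0: ✗ (fails at j=0)
  i=1: ✗ (fails at j=1)
  i=2: ✓ (all of [2,3])
  i=3: ✗ (fails at j=4)
  i=4: ✗ (fails at j=4)
  i=5: ✗ (fails at j=6)
Positions where it holds: {2} → 1.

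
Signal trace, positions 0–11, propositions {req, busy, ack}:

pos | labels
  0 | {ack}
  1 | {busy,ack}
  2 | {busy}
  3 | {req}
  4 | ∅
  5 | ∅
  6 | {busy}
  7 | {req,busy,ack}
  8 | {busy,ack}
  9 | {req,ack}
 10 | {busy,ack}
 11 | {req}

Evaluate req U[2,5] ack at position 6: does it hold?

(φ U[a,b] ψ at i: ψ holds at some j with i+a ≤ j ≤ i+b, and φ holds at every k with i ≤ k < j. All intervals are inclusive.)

Need some j in [8,11] with ack, and req at every k in [6,j-1].
  j=8: ack holds, but req fails at k=6 → not this j.
  j=9: ack holds, but req fails at k=6 → not this j.
  j=10: ack holds, but req fails at k=6 → not this j.
  j=11: ack false.
No j in the window works → until fails.

Does not hold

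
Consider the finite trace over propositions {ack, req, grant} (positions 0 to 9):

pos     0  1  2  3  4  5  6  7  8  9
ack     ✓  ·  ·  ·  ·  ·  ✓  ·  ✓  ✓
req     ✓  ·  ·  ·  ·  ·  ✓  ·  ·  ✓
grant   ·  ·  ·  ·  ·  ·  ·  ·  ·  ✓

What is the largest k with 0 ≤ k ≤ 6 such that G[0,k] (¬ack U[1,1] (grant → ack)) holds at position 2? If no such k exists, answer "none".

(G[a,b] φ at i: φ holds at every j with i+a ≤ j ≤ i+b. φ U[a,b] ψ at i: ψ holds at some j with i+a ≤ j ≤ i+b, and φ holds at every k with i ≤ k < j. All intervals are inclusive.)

3

(¬ack U[1,1] (grant → ack)) must hold from j=2 onward; find where it first fails.
  j=2: holds
  j=3: holds
  j=4: holds
  j=5: holds
  j=6: fails
Holds on [2,5], so largest k = 3.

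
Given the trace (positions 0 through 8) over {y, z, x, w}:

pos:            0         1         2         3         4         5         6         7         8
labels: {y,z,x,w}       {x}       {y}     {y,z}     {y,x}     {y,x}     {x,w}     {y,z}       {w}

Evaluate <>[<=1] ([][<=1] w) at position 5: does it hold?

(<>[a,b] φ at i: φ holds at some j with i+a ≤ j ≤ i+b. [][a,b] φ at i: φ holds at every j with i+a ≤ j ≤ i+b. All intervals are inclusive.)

Check [][<=1] w at each j in [5,6]:
  j=5: fails at 5
  j=6: fails at 7
No position in the window satisfies it → formula fails.

No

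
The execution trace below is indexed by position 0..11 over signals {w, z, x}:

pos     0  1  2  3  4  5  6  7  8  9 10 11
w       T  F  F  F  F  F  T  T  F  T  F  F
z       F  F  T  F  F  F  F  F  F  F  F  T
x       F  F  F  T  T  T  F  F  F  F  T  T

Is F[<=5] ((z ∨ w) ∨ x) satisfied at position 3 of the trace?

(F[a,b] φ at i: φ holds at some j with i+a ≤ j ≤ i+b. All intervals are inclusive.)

Check ((z ∨ w) ∨ x) at each j in [3,8]:
  j=3: true
  j=4: true
  j=5: true
  j=6: true
  j=7: true
  j=8: false
Found at j=3 → formula holds.

Yes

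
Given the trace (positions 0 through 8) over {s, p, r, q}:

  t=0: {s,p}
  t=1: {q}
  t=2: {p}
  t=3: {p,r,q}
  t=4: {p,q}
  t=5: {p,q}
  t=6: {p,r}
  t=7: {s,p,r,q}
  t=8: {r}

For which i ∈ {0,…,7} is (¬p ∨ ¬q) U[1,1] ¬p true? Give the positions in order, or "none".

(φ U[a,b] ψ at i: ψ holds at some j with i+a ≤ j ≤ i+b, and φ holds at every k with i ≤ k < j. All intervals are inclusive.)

0

Evaluate at each i in [0,7]:
  i=0: ✓ (rhs at j=1; lhs holds on [0,0])
  i=1: ✗ (no rhs in [2,2])
  i=2: ✗ (no rhs in [3,3])
  i=3: ✗ (no rhs in [4,4])
  i=4: ✗ (no rhs in [5,5])
  i=5: ✗ (no rhs in [6,6])
  i=6: ✗ (no rhs in [7,7])
  i=7: ✗ (lhs fails at k=7 before rhs at j=8)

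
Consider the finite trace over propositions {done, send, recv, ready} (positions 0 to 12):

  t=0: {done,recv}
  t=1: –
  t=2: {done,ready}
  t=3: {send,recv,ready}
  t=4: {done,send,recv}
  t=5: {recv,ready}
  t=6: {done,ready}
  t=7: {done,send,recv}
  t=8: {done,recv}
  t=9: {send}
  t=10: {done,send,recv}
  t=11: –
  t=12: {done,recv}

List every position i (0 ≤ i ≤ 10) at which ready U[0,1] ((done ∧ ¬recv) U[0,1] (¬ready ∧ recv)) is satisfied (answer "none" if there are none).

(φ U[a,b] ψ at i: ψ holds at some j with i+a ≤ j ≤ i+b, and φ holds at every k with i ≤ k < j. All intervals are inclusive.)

Evaluate at each i in [0,10]:
  i=0: ✓ (rhs at j=0)
  i=1: ✗ (no rhs in [1,2])
  i=2: ✗ (no rhs in [2,3])
  i=3: ✓ (rhs at j=4; lhs holds on [3,3])
  i=4: ✓ (rhs at j=4)
  i=5: ✓ (rhs at j=6; lhs holds on [5,5])
  i=6: ✓ (rhs at j=6)
  i=7: ✓ (rhs at j=7)
  i=8: ✓ (rhs at j=8)
  i=9: ✗ (lhs fails at k=9 before rhs at j=10)
  i=10: ✓ (rhs at j=10)

0, 3, 4, 5, 6, 7, 8, 10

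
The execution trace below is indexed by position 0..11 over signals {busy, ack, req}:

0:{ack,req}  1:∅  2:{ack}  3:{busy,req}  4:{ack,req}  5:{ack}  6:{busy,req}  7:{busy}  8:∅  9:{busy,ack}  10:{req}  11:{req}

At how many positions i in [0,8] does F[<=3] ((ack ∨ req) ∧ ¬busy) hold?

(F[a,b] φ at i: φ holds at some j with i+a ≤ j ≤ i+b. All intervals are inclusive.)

Evaluate at each i in [0,8]:
  i=0: ✓ (witness j=0)
  i=1: ✓ (witness j=2)
  i=2: ✓ (witness j=2)
  i=3: ✓ (witness j=4)
  i=4: ✓ (witness j=4)
  i=5: ✓ (witness j=5)
  i=6: ✗ (none in [6,9])
  i=7: ✓ (witness j=10)
  i=8: ✓ (witness j=10)
Positions where it holds: {0, 1, 2, 3, 4, 5, 7, 8} → 8.

8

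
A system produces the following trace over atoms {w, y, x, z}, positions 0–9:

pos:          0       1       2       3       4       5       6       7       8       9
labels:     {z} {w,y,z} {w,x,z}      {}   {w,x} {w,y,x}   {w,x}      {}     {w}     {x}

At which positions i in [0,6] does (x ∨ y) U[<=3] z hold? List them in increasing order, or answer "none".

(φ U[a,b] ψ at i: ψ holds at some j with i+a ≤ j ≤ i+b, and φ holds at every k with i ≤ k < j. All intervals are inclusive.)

Evaluate at each i in [0,6]:
  i=0: ✓ (rhs at j=0)
  i=1: ✓ (rhs at j=1)
  i=2: ✓ (rhs at j=2)
  i=3: ✗ (no rhs in [3,6])
  i=4: ✗ (no rhs in [4,7])
  i=5: ✗ (no rhs in [5,8])
  i=6: ✗ (no rhs in [6,9])

0, 1, 2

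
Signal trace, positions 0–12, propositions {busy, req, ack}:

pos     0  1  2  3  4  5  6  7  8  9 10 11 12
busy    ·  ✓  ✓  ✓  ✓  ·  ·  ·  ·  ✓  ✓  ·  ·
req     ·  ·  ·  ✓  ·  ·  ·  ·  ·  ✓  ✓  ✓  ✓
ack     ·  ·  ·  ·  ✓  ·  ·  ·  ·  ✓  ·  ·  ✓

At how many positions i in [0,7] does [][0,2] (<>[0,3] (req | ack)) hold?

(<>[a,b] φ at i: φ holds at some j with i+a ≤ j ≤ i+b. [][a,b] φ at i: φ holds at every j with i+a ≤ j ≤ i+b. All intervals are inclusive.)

Evaluate at each i in [0,7]:
  i=0: ✓ (all of [0,2])
  i=1: ✓ (all of [1,3])
  i=2: ✓ (all of [2,4])
  i=3: ✗ (fails at j=5)
  i=4: ✗ (fails at j=5)
  i=5: ✗ (fails at j=5)
  i=6: ✓ (all of [6,8])
  i=7: ✓ (all of [7,9])
Positions where it holds: {0, 1, 2, 6, 7} → 5.

5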